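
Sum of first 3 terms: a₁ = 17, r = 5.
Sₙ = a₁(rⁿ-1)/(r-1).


Sₙ = 17×(5^3 - 1)/(5 - 1)
= 17×(125 - 1)/4
= 17×124/4
= 527

S_3 = 527


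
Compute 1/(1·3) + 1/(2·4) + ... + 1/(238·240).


1/(k(k+2)) = (1/2)·(1/k - 1/(k+2)) (partial fractions)
Telescoping: Σ = (1/2)·(1 + 1/2 - 1/239 - 1/240) = 85561/114720

Sum = 85561/114720


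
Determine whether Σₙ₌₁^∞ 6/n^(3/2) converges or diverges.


p-series test: Σ c/n^p converges if p > 1, diverges if p ≤ 1 (constant c > 0 doesn't affect convergence).
p = 3/2
3/2 > 1 → CONVERGES

Converges (p = 3/2 > 1)


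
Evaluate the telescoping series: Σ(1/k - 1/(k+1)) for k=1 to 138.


Telescoping: adjacent terms cancel.
= 1/1 - 1/139
= 1 - 1/139 = 138/139

Sum = 138/139


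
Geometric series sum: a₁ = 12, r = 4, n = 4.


Sₙ = 12×(4^4 - 1)/(4 - 1)
= 12×(256 - 1)/3
= 12×255/3
= 1020

S_4 = 1020


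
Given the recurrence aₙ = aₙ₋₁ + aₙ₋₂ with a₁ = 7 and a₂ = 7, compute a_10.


Computing iteratively: 7, 7, 14, 21, 35, 56, 91, 147, 238, 385
a_10 = 385

a_10 = 385


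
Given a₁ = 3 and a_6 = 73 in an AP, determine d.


d = (aₙ - a₁)/(n-1)
= (73 - 3)/(6-1)
= 70/5 = 14

d = 14


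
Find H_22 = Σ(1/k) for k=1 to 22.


H_22 = 1/1 + 1/2 + 1/3 + ... + 1/22
= 19093197/5173168
≈ 3.6908

H_22 = 19093197/5173168 ≈ 3.6908


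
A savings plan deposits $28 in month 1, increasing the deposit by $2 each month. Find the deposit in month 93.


aₙ = a₁ + (n-1)d
= 28 + (93-1)×2
= 28 + 184
= 212

a_93 = 212


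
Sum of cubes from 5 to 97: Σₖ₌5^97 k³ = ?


Σₖ₌5^97 k³ = [97·98/2]² − [4·5/2]²
= 22591009 − 100 = 22590909

Σk³ = 22590909


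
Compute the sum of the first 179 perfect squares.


n = 179
n(n+1)(2n+1)/6 = 179×180×359/6
= 11566980/6 = 1927830

Σk² = 1927830


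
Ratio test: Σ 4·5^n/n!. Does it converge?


aₙ = 4·5^n/n!
a_{n+1}/aₙ = 5^(n+1)/(n+1)! × n!/5^n  (constant 4 cancels)
= 5/(n+1)
L = lim(n→∞) 5/(n+1) = 0
L < 1 → series CONVERGES

Converges (ratio test: L = 0 < 1)


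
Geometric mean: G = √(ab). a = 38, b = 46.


GM = √(38×46) = √1748 = 41.8091

GM = 41.8091


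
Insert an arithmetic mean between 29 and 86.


AM = (29 + 86)/2 = 115/2 = 57.5

AM = 57.5


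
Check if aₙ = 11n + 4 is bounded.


aₙ = 11n + 4 → as n→∞, aₙ→∞
No finite upper bound exists
The sequence is UNBOUNDED

Unbounded (aₙ → ∞ as n → ∞)


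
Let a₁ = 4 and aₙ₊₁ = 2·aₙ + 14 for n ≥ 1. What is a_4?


Computing step by step:
a_1 = 4
a_2 = 22
a_3 = 58
a_4 = 130


a_4 = 130


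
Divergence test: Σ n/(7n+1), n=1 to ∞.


lim(n→∞) n/(7n+1) = 1/7 = 1/7  (divide numerator and denominator by n)
lim aₙ = 1/7 ≠ 0 → series DIVERGES

Diverges (lim aₙ = 1/7 ≠ 0)


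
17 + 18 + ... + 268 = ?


Σₖ₌17^268 k = Σₖ₌₁^268 k − Σₖ₌₁^16 k
= 268·269/2 − 16·17/2
= 36046 − 136 = 35910

Σk = 35910


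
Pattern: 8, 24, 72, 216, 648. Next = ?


Pattern: geometric (r=3)
Terms: 8, 24, 72, 216, 648
Next term = 1944

Next term = 1944


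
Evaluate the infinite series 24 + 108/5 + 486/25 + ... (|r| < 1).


S∞ = a₁/(1-r) = 24/(1 - 9/10)
= 24/(1/10)
= 240

S∞ = 240


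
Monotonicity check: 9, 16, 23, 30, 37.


Differences: 7, 7, 7, 7
All differences > 0 → strictly INCREASING

Monotonically increasing


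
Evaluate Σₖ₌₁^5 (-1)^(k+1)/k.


S = 1 - 1/2 + 1/3 - 1/4 + 1/5
= 0.7833
(Full series converges to +ln(2) ≈ +0.6931)

S_5 = 0.7833


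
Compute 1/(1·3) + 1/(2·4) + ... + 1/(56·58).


1/(k(k+2)) = (1/2)·(1/k - 1/(k+2)) (partial fractions)
Telescoping: Σ = (1/2)·(1 + 1/2 - 1/57 - 1/58) = 1211/1653

Sum = 1211/1653


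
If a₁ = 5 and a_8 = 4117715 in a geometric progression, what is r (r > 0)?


r^(n-1) = aₙ/a₁
r^7 = 4117715/5 = 823543
r = 823543^(1/7)
= 7

r = 7


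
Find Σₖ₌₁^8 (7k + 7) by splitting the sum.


Σ(7k+7) = 7·Σk + 7·n
= 7·36 + 7·8
= 252 + 56 = 308

Σ = 308


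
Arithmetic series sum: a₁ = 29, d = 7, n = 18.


aₙ = 29 + (18-1)×7 = 148
Sₙ = n(a₁+aₙ)/2 = 18×(29+148)/2
= 18×177/2 = 1593

S_18 = 1593


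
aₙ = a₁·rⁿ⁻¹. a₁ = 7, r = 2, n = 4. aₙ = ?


aₙ = a₁·r^(n-1)
= 7×2^3
= 7×8
= 56

a_4 = 56


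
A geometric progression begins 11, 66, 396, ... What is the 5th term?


aₙ = a₁·r^(n-1)
= 11×6^4
= 11×1296
= 14256

a_5 = 14256


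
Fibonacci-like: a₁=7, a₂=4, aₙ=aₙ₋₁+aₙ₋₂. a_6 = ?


Computing iteratively: 7, 4, 11, 15, 26, 41
a_6 = 41

a_6 = 41


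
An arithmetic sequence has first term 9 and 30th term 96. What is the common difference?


d = (aₙ - a₁)/(n-1)
= (96 - 9)/(30-1)
= 87/29 = 3

d = 3


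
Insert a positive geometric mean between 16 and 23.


GM = √(16×23) = √368 = 19.1833

GM = 19.1833


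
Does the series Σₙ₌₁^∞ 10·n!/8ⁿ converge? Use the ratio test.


aₙ = 10·n!/8^n
a_{n+1}/aₙ = (n+1)!/8^(n+1) × 8^n/n!  (constant 10 cancels)
= (n+1)/8
L = lim(n→∞) (n+1)/8 = ∞
L > 1 → series DIVERGES

Diverges (ratio test: L = ∞ > 1)


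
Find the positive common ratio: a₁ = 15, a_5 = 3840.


r^(n-1) = aₙ/a₁
r^4 = 3840/15 = 256
r = 256^(1/4)
= ±4; taking r > 0 gives r = 4

r = 4


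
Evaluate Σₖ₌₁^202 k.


n(n+1)/2 = 202×203/2 = 41006/2 = 20503

Σk = 20503


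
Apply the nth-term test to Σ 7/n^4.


lim(n→∞) 7/n^4 = 0
lim aₙ = 0 → nth-term test is INCONCLUSIVE
(Need other tests; this is actually a convergent p-series with p=4 > 1)

Inconclusive (lim aₙ = 0; need another test)


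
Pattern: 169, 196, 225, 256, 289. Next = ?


Pattern: perfect squares: n²
Terms: 169, 196, 225, 256, 289
Next term = 324

Next term = 324


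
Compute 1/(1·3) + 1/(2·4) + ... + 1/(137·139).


1/(k(k+2)) = (1/2)·(1/k - 1/(k+2)) (partial fractions)
Telescoping: Σ = (1/2)·(1 + 1/2 - 1/138 - 1/139) = 7124/9591

Sum = 7124/9591


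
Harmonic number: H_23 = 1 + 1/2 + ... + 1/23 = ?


H_23 = 1/1 + 1/2 + 1/3 + ... + 1/23
= 444316699/118982864
≈ 3.7343

H_23 = 444316699/118982864 ≈ 3.7343


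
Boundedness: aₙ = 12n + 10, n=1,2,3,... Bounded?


aₙ = 12n + 10 → as n→∞, aₙ→∞
No finite upper bound exists
The sequence is UNBOUNDED

Unbounded (aₙ → ∞ as n → ∞)


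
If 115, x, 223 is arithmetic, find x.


AM = (115 + 223)/2 = 338/2 = 169

AM = 169


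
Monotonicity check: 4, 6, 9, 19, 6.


Differences: 2, 3, 10, -13
Difference at position 1 is +2 (> 0) but position 4 is -13 (< 0) — sequence both rises and falls
→ NOT monotonic

Not monotonic


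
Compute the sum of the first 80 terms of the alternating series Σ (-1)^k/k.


S = -1 + 1/2 - 1/3 + 1/4 - 1/5 + 1/6 - 1/7 + 1/8 ± ...
= -0.6869
(Full series converges to -ln(2) ≈ -0.6931)

S_80 = -0.6869


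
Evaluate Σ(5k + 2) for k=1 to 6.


Σ(5k+2) = 5·Σk + 2·n
= 5·21 + 2·6
= 105 + 12 = 117

Σ = 117


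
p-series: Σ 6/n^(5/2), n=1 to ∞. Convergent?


p-series test: Σ c/n^p converges if p > 1, diverges if p ≤ 1 (constant c > 0 doesn't affect convergence).
p = 5/2
5/2 > 1 → CONVERGES

Converges (p = 5/2 > 1)


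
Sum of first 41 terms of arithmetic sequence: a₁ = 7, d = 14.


aₙ = 7 + (41-1)×14 = 567
Sₙ = n(a₁+aₙ)/2 = 41×(7+567)/2
= 41×574/2 = 11767

S_41 = 11767


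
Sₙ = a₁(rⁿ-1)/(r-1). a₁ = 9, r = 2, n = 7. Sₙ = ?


Sₙ = 9×(2^7 - 1)/(2 - 1)
= 9×(128 - 1)/1
= 9×127/1
= 1143

S_7 = 1143


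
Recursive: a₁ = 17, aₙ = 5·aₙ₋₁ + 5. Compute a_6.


Computing step by step:
a_1 = 17
a_2 = 90
a_3 = 455
a_4 = 2280
a_5 = 11405
a_6 = 57030


a_6 = 57030


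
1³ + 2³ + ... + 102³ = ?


n(n+1)/2 = 102×103/2 = 5253
Σk³ = 5253² = 27594009

Σk³ = 27594009


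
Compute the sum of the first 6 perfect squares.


n = 6
n(n+1)(2n+1)/6 = 6×7×13/6
= 546/6 = 91

Σk² = 91


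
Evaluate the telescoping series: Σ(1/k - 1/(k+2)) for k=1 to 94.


Telescoping with gap 2: two head and two tail terms survive.
= (1 + 1/2) - (1/95 + 1/96)
= 3/2 - 1/95 - 1/96 = 13489/9120

Sum = 13489/9120


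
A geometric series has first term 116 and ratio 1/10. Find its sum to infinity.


S∞ = a₁/(1-r) = 116/(1 - 1/10)
= 116/(9/10)
= 1160/9

S∞ = 1160/9


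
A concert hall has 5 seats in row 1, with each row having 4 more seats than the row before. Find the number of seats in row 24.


aₙ = a₁ + (n-1)d
= 5 + (24-1)×4
= 5 + 92
= 97

a_24 = 97


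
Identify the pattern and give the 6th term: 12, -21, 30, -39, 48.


Pattern: alternating sign, magnitude arithmetic (d=9)
Terms: 12, -21, 30, -39, 48
Next term = -57

Next term = -57


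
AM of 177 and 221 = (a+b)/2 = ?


AM = (177 + 221)/2 = 398/2 = 199

AM = 199


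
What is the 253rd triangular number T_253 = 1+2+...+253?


n(n+1)/2 = 253×254/2 = 64262/2 = 32131

Σk = 32131


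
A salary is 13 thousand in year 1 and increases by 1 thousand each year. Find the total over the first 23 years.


aₙ = 13 + (23-1)×1 = 35
Sₙ = n(a₁+aₙ)/2 = 23×(13+35)/2
= 23×48/2 = 552

S_23 = 552


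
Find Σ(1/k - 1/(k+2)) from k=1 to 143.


Telescoping with gap 2: two head and two tail terms survive.
= (1 + 1/2) - (1/144 + 1/145)
= 3/2 - 1/144 - 1/145 = 31031/20880

Sum = 31031/20880


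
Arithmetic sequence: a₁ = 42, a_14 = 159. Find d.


d = (aₙ - a₁)/(n-1)
= (159 - 42)/(14-1)
= 117/13 = 9

d = 9


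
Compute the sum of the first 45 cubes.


n(n+1)/2 = 45×46/2 = 1035
Σk³ = 1035² = 1071225

Σk³ = 1071225


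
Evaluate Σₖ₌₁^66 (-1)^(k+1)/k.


S = 1 - 1/2 + 1/3 - 1/4 + 1/5 - 1/6 + 1/7 - 1/8 ± ...
= 0.6856
(Full series converges to +ln(2) ≈ +0.6931)

S_66 = 0.6856


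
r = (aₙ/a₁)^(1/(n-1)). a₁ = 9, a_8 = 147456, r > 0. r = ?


r^(n-1) = aₙ/a₁
r^7 = 147456/9 = 16384
r = 16384^(1/7)
= 4

r = 4


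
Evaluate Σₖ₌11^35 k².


Σₖ₌11^35 k² = Σₖ₌₁^35 k² − Σₖ₌₁^10 k²
= 35·36·71/6 − 10·11·21/6
= 14910 − 385 = 14525

Σk² = 14525


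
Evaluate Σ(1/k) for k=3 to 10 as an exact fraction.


Σₖ₌3^10 1/k = 1/3 + 1/4 + 1/5 + 1/6 + 1/7 + 1/8 + 1/9 + 1/10
= 3601/2520
≈ 1.429

Sum = 3601/2520 ≈ 1.429


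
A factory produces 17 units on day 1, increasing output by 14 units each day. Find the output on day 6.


aₙ = a₁ + (n-1)d
= 17 + (6-1)×14
= 17 + 70
= 87

a_6 = 87


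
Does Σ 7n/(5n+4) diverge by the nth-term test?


lim(n→∞) 7n/(5n+4) = 7/5 = 7/5  (divide numerator and denominator by n)
lim aₙ = 7/5 ≠ 0 → series DIVERGES

Diverges (lim aₙ = 7/5 ≠ 0)


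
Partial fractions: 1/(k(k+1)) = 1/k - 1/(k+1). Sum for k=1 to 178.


1/(k(k+1)) = 1/k - 1/(k+1) (partial fractions)
Telescoping: Σ = 1 - 1/179 = 178/179

Sum = 178/179


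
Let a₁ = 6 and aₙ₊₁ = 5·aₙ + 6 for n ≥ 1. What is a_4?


Computing step by step:
a_1 = 6
a_2 = 36
a_3 = 186
a_4 = 936


a_4 = 936


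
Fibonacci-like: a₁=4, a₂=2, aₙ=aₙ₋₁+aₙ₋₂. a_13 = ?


Computing iteratively: 4, 2, 6, 8, 14, 22, 36, 58, 94, 152, 246, 398, ...
a_13 = 644

a_13 = 644


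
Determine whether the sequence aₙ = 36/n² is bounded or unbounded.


a₁ = 36, a₂ = 36/4, a₃ = 36/9, ...
0 < aₙ ≤ 36 for all n ≥ 1
The sequence IS bounded

Bounded (0 < aₙ ≤ 36)


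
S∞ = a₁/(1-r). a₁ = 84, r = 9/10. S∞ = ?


S∞ = a₁/(1-r) = 84/(1 - 9/10)
= 84/(1/10)
= 840

S∞ = 840


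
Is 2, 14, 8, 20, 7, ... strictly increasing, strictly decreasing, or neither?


Differences: 12, -6, 12, -13
Difference at position 1 is +12 (> 0) but position 2 is -6 (< 0) — sequence both rises and falls
→ NOT monotonic

Not monotonic


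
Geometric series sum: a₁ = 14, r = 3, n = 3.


Sₙ = 14×(3^3 - 1)/(3 - 1)
= 14×(27 - 1)/2
= 14×26/2
= 182

S_3 = 182


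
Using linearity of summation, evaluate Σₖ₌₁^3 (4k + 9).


Σ(4k+9) = 4·Σk + 9·n
= 4·6 + 9·3
= 24 + 27 = 51

Σ = 51


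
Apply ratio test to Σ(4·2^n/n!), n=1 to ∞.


aₙ = 4·2^n/n!
a_{n+1}/aₙ = 2^(n+1)/(n+1)! × n!/2^n  (constant 4 cancels)
= 2/(n+1)
L = lim(n→∞) 2/(n+1) = 0
L < 1 → series CONVERGES

Converges (ratio test: L = 0 < 1)


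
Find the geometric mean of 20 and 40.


GM = √(20×40) = √800 = 28.2843

GM = 28.2843


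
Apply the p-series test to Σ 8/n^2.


p-series test: Σ c/n^p converges if p > 1, diverges if p ≤ 1 (constant c > 0 doesn't affect convergence).
p = 2
2 > 1 → CONVERGES

Converges (p = 2 > 1)


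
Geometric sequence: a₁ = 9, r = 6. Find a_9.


aₙ = a₁·r^(n-1)
= 9×6^8
= 9×1679616
= 15116544

a_9 = 15116544


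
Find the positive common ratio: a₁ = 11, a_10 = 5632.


r^(n-1) = aₙ/a₁
r^9 = 5632/11 = 512
r = 512^(1/9)
= 2

r = 2


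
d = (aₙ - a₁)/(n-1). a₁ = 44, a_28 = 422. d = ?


d = (aₙ - a₁)/(n-1)
= (422 - 44)/(28-1)
= 378/27 = 14

d = 14


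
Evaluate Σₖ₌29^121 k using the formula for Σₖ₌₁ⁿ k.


Σₖ₌29^121 k = Σₖ₌₁^121 k − Σₖ₌₁^28 k
= 121·122/2 − 28·29/2
= 7381 − 406 = 6975

Σk = 6975


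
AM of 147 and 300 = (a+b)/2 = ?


AM = (147 + 300)/2 = 447/2 = 223.5

AM = 223.5


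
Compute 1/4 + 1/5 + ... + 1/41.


Σₖ₌4^41 1/k = 1/4 + 1/5 + 1/6 + ... + 1/41
= 49181003047232333/19914562703599200
≈ 2.4696

Sum = 49181003047232333/19914562703599200 ≈ 2.4696


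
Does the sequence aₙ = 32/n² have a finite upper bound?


a₁ = 32, a₂ = 32/4, a₃ = 32/9, ...
0 < aₙ ≤ 32 for all n ≥ 1
The sequence IS bounded

Bounded (0 < aₙ ≤ 32)


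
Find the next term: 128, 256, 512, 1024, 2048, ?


Pattern: powers of 2: 2ⁿ
Terms: 128, 256, 512, 1024, 2048
Next term = 4096

Next term = 4096


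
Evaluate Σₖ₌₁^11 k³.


n(n+1)/2 = 11×12/2 = 66
Σk³ = 66² = 4356

Σk³ = 4356


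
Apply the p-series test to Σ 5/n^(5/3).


p-series test: Σ c/n^p converges if p > 1, diverges if p ≤ 1 (constant c > 0 doesn't affect convergence).
p = 5/3
5/3 > 1 → CONVERGES

Converges (p = 5/3 > 1)


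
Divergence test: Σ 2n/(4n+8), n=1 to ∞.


lim(n→∞) 2n/(4n+8) = 2/4 = 1/2  (divide numerator and denominator by n)
lim aₙ = 1/2 ≠ 0 → series DIVERGES

Diverges (lim aₙ = 1/2 ≠ 0)


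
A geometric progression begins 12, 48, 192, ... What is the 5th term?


aₙ = a₁·r^(n-1)
= 12×4^4
= 12×256
= 3072

a_5 = 3072


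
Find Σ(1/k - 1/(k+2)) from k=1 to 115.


Telescoping with gap 2: two head and two tail terms survive.
= (1 + 1/2) - (1/116 + 1/117)
= 3/2 - 1/116 - 1/117 = 20125/13572

Sum = 20125/13572


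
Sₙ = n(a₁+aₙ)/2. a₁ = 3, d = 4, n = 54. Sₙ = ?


aₙ = 3 + (54-1)×4 = 215
Sₙ = n(a₁+aₙ)/2 = 54×(3+215)/2
= 54×218/2 = 5886

S_54 = 5886


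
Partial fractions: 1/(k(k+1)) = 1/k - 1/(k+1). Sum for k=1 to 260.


1/(k(k+1)) = 1/k - 1/(k+1) (partial fractions)
Telescoping: Σ = 1 - 1/261 = 260/261

Sum = 260/261


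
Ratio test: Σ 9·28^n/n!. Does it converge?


aₙ = 9·28^n/n!
a_{n+1}/aₙ = 28^(n+1)/(n+1)! × n!/28^n  (constant 9 cancels)
= 28/(n+1)
L = lim(n→∞) 28/(n+1) = 0
L < 1 → series CONVERGES

Converges (ratio test: L = 0 < 1)


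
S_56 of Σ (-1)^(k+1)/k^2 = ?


S = 1 - 1/4 + 1/9 - 1/16 + 1/25 - 1/36 + 1/49 - 1/64 ± ...
= 0.8223
(Full series converges to +π²/12 ≈ +0.8225)

S_56 = 0.8223


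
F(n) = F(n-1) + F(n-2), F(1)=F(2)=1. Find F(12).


Fibonacci sequence: 1, 1, 2, 3, 5, 8, 13, 21, 34, 55, 89, ...
F(12) = 144

F(12) = 144


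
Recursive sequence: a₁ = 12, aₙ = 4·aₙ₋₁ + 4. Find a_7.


Computing step by step:
a_1 = 12
a_2 = 52
a_3 = 212
a_4 = 852
a_5 = 3412
a_6 = 13652
a_7 = 54612


a_7 = 54612


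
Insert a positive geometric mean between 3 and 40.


GM = √(3×40) = √120 = 10.9545

GM = 10.9545


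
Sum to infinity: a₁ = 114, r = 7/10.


S∞ = a₁/(1-r) = 114/(1 - 7/10)
= 114/(3/10)
= 380

S∞ = 380


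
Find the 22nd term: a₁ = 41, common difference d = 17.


aₙ = a₁ + (n-1)d
= 41 + (22-1)×17
= 41 + 357
= 398

a_22 = 398


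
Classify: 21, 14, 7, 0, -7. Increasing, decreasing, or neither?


Differences: -7, -7, -7, -7
All differences < 0 → strictly DECREASING

Monotonically decreasing


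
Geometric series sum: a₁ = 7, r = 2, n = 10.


Sₙ = 7×(2^10 - 1)/(2 - 1)
= 7×(1024 - 1)/1
= 7×1023/1
= 7161

S_10 = 7161


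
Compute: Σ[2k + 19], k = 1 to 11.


Σ(2k+19) = 2·Σk + 19·n
= 2·66 + 19·11
= 132 + 209 = 341

Σ = 341


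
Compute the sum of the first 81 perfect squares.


n = 81
n(n+1)(2n+1)/6 = 81×82×163/6
= 1082646/6 = 180441

Σk² = 180441


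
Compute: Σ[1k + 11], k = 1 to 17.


Σ(1k+11) = 1·Σk + 11·n
= 1·153 + 11·17
= 153 + 187 = 340

Σ = 340


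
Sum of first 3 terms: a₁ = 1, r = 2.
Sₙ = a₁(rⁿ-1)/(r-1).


Sₙ = 1×(2^3 - 1)/(2 - 1)
= 1×(8 - 1)/1
= 1×7/1
= 7

S_3 = 7


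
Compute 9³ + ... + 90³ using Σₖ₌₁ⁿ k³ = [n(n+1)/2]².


Σₖ₌9^90 k³ = [90·91/2]² − [8·9/2]²
= 16769025 − 1296 = 16767729

Σk³ = 16767729


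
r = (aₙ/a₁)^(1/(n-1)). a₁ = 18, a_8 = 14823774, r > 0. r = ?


r^(n-1) = aₙ/a₁
r^7 = 14823774/18 = 823543
r = 823543^(1/7)
= 7

r = 7


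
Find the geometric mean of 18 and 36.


GM = √(18×36) = √648 = 25.4558

GM = 25.4558


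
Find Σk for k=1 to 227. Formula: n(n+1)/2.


n(n+1)/2 = 227×228/2 = 51756/2 = 25878

Σk = 25878


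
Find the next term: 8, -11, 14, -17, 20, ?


Pattern: alternating sign, magnitude arithmetic (d=3)
Terms: 8, -11, 14, -17, 20
Next term = -23

Next term = -23


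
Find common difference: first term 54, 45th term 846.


d = (aₙ - a₁)/(n-1)
= (846 - 54)/(45-1)
= 792/44 = 18

d = 18


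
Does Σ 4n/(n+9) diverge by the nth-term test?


lim(n→∞) 4n/(n+9) = 4/1 = 4  (divide numerator and denominator by n)
lim aₙ = 4 ≠ 0 → series DIVERGES

Diverges (lim aₙ = 4 ≠ 0)


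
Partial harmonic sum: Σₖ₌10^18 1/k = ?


Σₖ₌10^18 1/k = 1/10 + 1/11 + 1/12 + 1/13 + 1/14 + 1/15 + 1/16 + 1/17 + 1/18
= 1632341/2450448
≈ 0.6661

Sum = 1632341/2450448 ≈ 0.6661


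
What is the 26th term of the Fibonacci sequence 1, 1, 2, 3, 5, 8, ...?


Fibonacci sequence: 1, 1, 2, 3, 5, 8, 13, 21, 34, 55, 89, ...
F(26) = 121393

F(26) = 121393


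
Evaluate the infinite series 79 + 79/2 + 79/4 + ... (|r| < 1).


S∞ = a₁/(1-r) = 79/(1 - 1/2)
= 79/(1/2)
= 158

S∞ = 158


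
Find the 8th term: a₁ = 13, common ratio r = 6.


aₙ = a₁·r^(n-1)
= 13×6^7
= 13×279936
= 3639168

a_8 = 3639168


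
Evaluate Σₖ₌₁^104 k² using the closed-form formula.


n = 104
n(n+1)(2n+1)/6 = 104×105×209/6
= 2282280/6 = 380380

Σk² = 380380


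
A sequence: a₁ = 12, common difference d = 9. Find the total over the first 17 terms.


aₙ = 12 + (17-1)×9 = 156
Sₙ = n(a₁+aₙ)/2 = 17×(12+156)/2
= 17×168/2 = 1428

S_17 = 1428


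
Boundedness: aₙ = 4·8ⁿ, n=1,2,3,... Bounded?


aₙ = 4·8ⁿ → as n→∞, aₙ→∞ (since base 8 > 1)
No finite upper bound exists
The sequence is UNBOUNDED

Unbounded (aₙ → ∞ as n → ∞)


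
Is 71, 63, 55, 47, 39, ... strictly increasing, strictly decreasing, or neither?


Differences: -8, -8, -8, -8
All differences < 0 → strictly DECREASING

Monotonically decreasing


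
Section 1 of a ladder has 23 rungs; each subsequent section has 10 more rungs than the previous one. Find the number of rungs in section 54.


aₙ = a₁ + (n-1)d
= 23 + (54-1)×10
= 23 + 530
= 553

a_54 = 553


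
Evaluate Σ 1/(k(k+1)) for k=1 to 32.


1/(k(k+1)) = 1/k - 1/(k+1) (partial fractions)
Telescoping: Σ = 1 - 1/33 = 32/33

Sum = 32/33


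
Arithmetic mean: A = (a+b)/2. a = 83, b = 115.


AM = (83 + 115)/2 = 198/2 = 99

AM = 99


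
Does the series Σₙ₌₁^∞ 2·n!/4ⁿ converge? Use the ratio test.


aₙ = 2·n!/4^n
a_{n+1}/aₙ = (n+1)!/4^(n+1) × 4^n/n!  (constant 2 cancels)
= (n+1)/4
L = lim(n→∞) (n+1)/4 = ∞
L > 1 → series DIVERGES

Diverges (ratio test: L = ∞ > 1)


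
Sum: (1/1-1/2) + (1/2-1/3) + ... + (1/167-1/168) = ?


Telescoping: adjacent terms cancel.
= 1/1 - 1/168
= 1 - 1/168 = 167/168

Sum = 167/168


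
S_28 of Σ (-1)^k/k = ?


S = -1 + 1/2 - 1/3 + 1/4 - 1/5 + 1/6 - 1/7 + 1/8 ± ...
= -0.6756
(Full series converges to -ln(2) ≈ -0.6931)

S_28 = -0.6756


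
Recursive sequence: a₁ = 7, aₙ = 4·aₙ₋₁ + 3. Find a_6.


Computing step by step:
a_1 = 7
a_2 = 31
a_3 = 127
a_4 = 511
a_5 = 2047
a_6 = 8191


a_6 = 8191


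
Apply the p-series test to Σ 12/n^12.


p-series test: Σ c/n^p converges if p > 1, diverges if p ≤ 1 (constant c > 0 doesn't affect convergence).
p = 12
12 > 1 → CONVERGES

Converges (p = 12 > 1)


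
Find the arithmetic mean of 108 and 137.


AM = (108 + 137)/2 = 245/2 = 122.5

AM = 122.5


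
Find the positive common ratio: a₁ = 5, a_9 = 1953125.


r^(n-1) = aₙ/a₁
r^8 = 1953125/5 = 390625
r = 390625^(1/8)
= ±5; taking r > 0 gives r = 5

r = 5


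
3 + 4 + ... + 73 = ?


Σₖ₌3^73 k = Σₖ₌₁^73 k − Σₖ₌₁^2 k
= 73·74/2 − 2·3/2
= 2701 − 3 = 2698

Σk = 2698


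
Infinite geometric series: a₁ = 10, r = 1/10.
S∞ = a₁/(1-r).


S∞ = a₁/(1-r) = 10/(1 - 1/10)
= 10/(9/10)
= 100/9

S∞ = 100/9


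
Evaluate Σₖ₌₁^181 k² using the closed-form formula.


n = 181
n(n+1)(2n+1)/6 = 181×182×363/6
= 11957946/6 = 1992991

Σk² = 1992991


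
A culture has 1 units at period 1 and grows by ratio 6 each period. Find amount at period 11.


aₙ = a₁·r^(n-1)
= 1×6^10
= 1×60466176
= 60466176

a_11 = 60466176


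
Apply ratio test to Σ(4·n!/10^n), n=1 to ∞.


aₙ = 4·n!/10^n
a_{n+1}/aₙ = (n+1)!/10^(n+1) × 10^n/n!  (constant 4 cancels)
= (n+1)/10
L = lim(n→∞) (n+1)/10 = ∞
L > 1 → series DIVERGES

Diverges (ratio test: L = ∞ > 1)


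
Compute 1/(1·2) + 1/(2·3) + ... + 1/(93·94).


1/(k(k+1)) = 1/k - 1/(k+1) (partial fractions)
Telescoping: Σ = 1 - 1/94 = 93/94

Sum = 93/94


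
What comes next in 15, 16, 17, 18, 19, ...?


Pattern: arithmetic (d=1)
Terms: 15, 16, 17, 18, 19
Next term = 20

Next term = 20


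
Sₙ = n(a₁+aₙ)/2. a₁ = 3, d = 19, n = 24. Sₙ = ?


aₙ = 3 + (24-1)×19 = 440
Sₙ = n(a₁+aₙ)/2 = 24×(3+440)/2
= 24×443/2 = 5316

S_24 = 5316


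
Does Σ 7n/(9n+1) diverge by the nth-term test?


lim(n→∞) 7n/(9n+1) = 7/9 = 7/9  (divide numerator and denominator by n)
lim aₙ = 7/9 ≠ 0 → series DIVERGES

Diverges (lim aₙ = 7/9 ≠ 0)


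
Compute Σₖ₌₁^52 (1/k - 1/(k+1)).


Telescoping: adjacent terms cancel.
= 1/1 - 1/53
= 1 - 1/53 = 52/53

Sum = 52/53


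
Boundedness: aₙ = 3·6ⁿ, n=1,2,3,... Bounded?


aₙ = 3·6ⁿ → as n→∞, aₙ→∞ (since base 6 > 1)
No finite upper bound exists
The sequence is UNBOUNDED

Unbounded (aₙ → ∞ as n → ∞)


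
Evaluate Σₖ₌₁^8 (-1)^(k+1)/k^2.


S = 1 - 1/4 + 1/9 - 1/16 + 1/25 - 1/36 + 1/49 - 1/64
= 0.8156
(Full series converges to +π²/12 ≈ +0.8225)

S_8 = 0.8156


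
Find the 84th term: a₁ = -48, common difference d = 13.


aₙ = a₁ + (n-1)d
= -48 + (84-1)×13
= -48 + 1079
= 1031

a_84 = 1031


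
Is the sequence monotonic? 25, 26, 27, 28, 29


Differences: 1, 1, 1, 1
All differences > 0 → strictly INCREASING

Monotonically increasing


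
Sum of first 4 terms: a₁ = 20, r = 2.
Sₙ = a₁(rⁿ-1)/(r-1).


Sₙ = 20×(2^4 - 1)/(2 - 1)
= 20×(16 - 1)/1
= 20×15/1
= 300

S_4 = 300


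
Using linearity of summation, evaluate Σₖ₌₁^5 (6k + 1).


Σ(6k+1) = 6·Σk + 1·n
= 6·15 + 1·5
= 90 + 5 = 95

Σ = 95


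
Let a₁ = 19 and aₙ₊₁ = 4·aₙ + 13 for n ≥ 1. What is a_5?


Computing step by step:
a_1 = 19
a_2 = 89
a_3 = 369
a_4 = 1489
a_5 = 5969


a_5 = 5969


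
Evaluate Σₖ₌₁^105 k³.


n(n+1)/2 = 105×106/2 = 5565
Σk³ = 5565² = 30969225

Σk³ = 30969225


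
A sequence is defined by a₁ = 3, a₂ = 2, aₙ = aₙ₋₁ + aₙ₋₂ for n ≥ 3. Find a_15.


Computing iteratively: 3, 2, 5, 7, 12, 19, 31, 50, 81, 131, 212, 343, ...
a_15 = 1453

a_15 = 1453


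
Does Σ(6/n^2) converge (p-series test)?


p-series test: Σ c/n^p converges if p > 1, diverges if p ≤ 1 (constant c > 0 doesn't affect convergence).
p = 2
2 > 1 → CONVERGES

Converges (p = 2 > 1)


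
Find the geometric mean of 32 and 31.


GM = √(32×31) = √992 = 31.496

GM = 31.496


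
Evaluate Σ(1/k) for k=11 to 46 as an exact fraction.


Σₖ₌11^46 1/k = 1/11 + 1/12 + 1/13 + ... + 1/46
= 14013700200836821609/9419588158802421600
≈ 1.4877

Sum = 14013700200836821609/9419588158802421600 ≈ 1.4877


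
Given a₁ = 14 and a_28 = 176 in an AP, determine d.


d = (aₙ - a₁)/(n-1)
= (176 - 14)/(28-1)
= 162/27 = 6

d = 6


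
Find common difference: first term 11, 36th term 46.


d = (aₙ - a₁)/(n-1)
= (46 - 11)/(36-1)
= 35/35 = 1

d = 1


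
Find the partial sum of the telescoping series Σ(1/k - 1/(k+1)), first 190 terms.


Telescoping: adjacent terms cancel.
= 1/1 - 1/191
= 1 - 1/191 = 190/191

Sum = 190/191


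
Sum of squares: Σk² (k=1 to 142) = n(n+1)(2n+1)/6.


n = 142
n(n+1)(2n+1)/6 = 142×143×285/6
= 5787210/6 = 964535

Σk² = 964535


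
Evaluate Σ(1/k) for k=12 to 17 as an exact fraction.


Σₖ₌12^17 1/k = 1/12 + 1/13 + 1/14 + 1/15 + 1/16 + 1/17
= 51939/123760
≈ 0.4197

Sum = 51939/123760 ≈ 0.4197


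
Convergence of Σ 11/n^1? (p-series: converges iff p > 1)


p-series test: Σ c/n^p converges if p > 1, diverges if p ≤ 1 (constant c > 0 doesn't affect convergence).
p = 1
1 ≤ 1 → DIVERGES

Diverges (p = 1 ≤ 1)


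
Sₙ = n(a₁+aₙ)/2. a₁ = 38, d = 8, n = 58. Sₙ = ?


aₙ = 38 + (58-1)×8 = 494
Sₙ = n(a₁+aₙ)/2 = 58×(38+494)/2
= 58×532/2 = 15428

S_58 = 15428


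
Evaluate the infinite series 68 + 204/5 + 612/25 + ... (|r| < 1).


S∞ = a₁/(1-r) = 68/(1 - 3/5)
= 68/(2/5)
= 170

S∞ = 170


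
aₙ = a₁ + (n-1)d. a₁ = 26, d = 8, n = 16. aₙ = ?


aₙ = a₁ + (n-1)d
= 26 + (16-1)×8
= 26 + 120
= 146

a_16 = 146


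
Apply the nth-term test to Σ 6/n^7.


lim(n→∞) 6/n^7 = 0
lim aₙ = 0 → nth-term test is INCONCLUSIVE
(Need other tests; this is actually a convergent p-series with p=7 > 1)

Inconclusive (lim aₙ = 0; need another test)


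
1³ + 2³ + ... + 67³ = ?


n(n+1)/2 = 67×68/2 = 2278
Σk³ = 2278² = 5189284

Σk³ = 5189284


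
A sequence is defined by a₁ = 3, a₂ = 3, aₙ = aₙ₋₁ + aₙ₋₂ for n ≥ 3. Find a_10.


Computing iteratively: 3, 3, 6, 9, 15, 24, 39, 63, 102, 165
a_10 = 165

a_10 = 165


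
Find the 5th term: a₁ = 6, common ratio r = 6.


aₙ = a₁·r^(n-1)
= 6×6^4
= 6×1296
= 7776

a_5 = 7776


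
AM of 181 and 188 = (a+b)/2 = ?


AM = (181 + 188)/2 = 369/2 = 184.5

AM = 184.5


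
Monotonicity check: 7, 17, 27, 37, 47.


Differences: 10, 10, 10, 10
All differences > 0 → strictly INCREASING

Monotonically increasing


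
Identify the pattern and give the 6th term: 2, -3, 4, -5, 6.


Pattern: alternating sign, magnitude arithmetic (d=1)
Terms: 2, -3, 4, -5, 6
Next term = -7

Next term = -7


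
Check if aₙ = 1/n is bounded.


a₁ = 1, a₂ = 1/2, a₃ = 1/3, ...
0 < aₙ ≤ 1 for all n ≥ 1
Lower bound: 0, Upper bound: 1
The sequence IS bounded

Bounded (0 < aₙ ≤ 1)


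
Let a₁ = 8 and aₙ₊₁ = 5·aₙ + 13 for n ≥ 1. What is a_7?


Computing step by step:
a_1 = 8
a_2 = 53
a_3 = 278
a_4 = 1403
a_5 = 7028
a_6 = 35153
a_7 = 175778


a_7 = 175778


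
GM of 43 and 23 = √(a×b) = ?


GM = √(43×23) = √989 = 31.4484

GM = 31.4484


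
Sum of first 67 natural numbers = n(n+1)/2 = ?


n(n+1)/2 = 67×68/2 = 4556/2 = 2278

Σk = 2278


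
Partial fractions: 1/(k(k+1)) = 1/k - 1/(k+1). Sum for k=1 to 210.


1/(k(k+1)) = 1/k - 1/(k+1) (partial fractions)
Telescoping: Σ = 1 - 1/211 = 210/211

Sum = 210/211


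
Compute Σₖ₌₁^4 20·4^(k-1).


Sₙ = 20×(4^4 - 1)/(4 - 1)
= 20×(256 - 1)/3
= 20×255/3
= 1700

S_4 = 1700


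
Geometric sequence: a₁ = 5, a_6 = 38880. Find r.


r^(n-1) = aₙ/a₁
r^5 = 38880/5 = 7776
r = 7776^(1/5)
= 6

r = 6


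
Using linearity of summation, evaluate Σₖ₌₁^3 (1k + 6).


Σ(1k+6) = 1·Σk + 6·n
= 1·6 + 6·3
= 6 + 18 = 24

Σ = 24


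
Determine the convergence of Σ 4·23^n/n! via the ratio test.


aₙ = 4·23^n/n!
a_{n+1}/aₙ = 23^(n+1)/(n+1)! × n!/23^n  (constant 4 cancels)
= 23/(n+1)
L = lim(n→∞) 23/(n+1) = 0
L < 1 → series CONVERGES

Converges (ratio test: L = 0 < 1)


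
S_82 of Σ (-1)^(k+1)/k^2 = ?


S = 1 - 1/4 + 1/9 - 1/16 + 1/25 - 1/36 + 1/49 - 1/64 ± ...
= 0.8224
(Full series converges to +π²/12 ≈ +0.8225)

S_82 = 0.8224


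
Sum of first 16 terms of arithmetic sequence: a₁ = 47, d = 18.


aₙ = 47 + (16-1)×18 = 317
Sₙ = n(a₁+aₙ)/2 = 16×(47+317)/2
= 16×364/2 = 2912

S_16 = 2912


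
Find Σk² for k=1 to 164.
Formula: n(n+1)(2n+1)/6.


n = 164
n(n+1)(2n+1)/6 = 164×165×329/6
= 8902740/6 = 1483790

Σk² = 1483790


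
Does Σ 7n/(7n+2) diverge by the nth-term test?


lim(n→∞) 7n/(7n+2) = 7/7 = 1  (divide numerator and denominator by n)
lim aₙ = 1 ≠ 0 → series DIVERGES

Diverges (lim aₙ = 1 ≠ 0)


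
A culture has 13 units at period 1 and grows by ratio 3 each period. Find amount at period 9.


aₙ = a₁·r^(n-1)
= 13×3^8
= 13×6561
= 85293

a_9 = 85293


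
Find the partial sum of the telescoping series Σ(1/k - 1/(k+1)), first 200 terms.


Telescoping: adjacent terms cancel.
= 1/1 - 1/201
= 1 - 1/201 = 200/201

Sum = 200/201


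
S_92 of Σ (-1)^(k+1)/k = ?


S = 1 - 1/2 + 1/3 - 1/4 + 1/5 - 1/6 + 1/7 - 1/8 ± ...
= 0.6877
(Full series converges to +ln(2) ≈ +0.6931)

S_92 = 0.6877


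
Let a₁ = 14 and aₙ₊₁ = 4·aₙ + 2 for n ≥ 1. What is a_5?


Computing step by step:
a_1 = 14
a_2 = 58
a_3 = 234
a_4 = 938
a_5 = 3754


a_5 = 3754


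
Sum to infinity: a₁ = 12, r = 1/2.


S∞ = a₁/(1-r) = 12/(1 - 1/2)
= 12/(1/2)
= 24

S∞ = 24


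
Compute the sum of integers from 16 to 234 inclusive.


Σₖ₌16^234 k = Σₖ₌₁^234 k − Σₖ₌₁^15 k
= 234·235/2 − 15·16/2
= 27495 − 120 = 27375

Σk = 27375


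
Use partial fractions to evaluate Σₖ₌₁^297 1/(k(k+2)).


1/(k(k+2)) = (1/2)·(1/k - 1/(k+2)) (partial fractions)
Telescoping: Σ = (1/2)·(1 + 1/2 - 1/298 - 1/299) = 33264/44551

Sum = 33264/44551


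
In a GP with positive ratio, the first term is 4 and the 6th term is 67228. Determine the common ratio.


r^(n-1) = aₙ/a₁
r^5 = 67228/4 = 16807
r = 16807^(1/5)
= 7

r = 7


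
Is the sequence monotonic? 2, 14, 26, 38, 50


Differences: 12, 12, 12, 12
All differences > 0 → strictly INCREASING

Monotonically increasing


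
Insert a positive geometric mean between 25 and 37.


GM = √(25×37) = √925 = 30.4138

GM = 30.4138


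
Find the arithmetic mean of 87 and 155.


AM = (87 + 155)/2 = 242/2 = 121

AM = 121


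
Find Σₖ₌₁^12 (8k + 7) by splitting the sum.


Σ(8k+7) = 8·Σk + 7·n
= 8·78 + 7·12
= 624 + 84 = 708

Σ = 708


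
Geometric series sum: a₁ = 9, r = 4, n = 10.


Sₙ = 9×(4^10 - 1)/(4 - 1)
= 9×(1048576 - 1)/3
= 9×1048575/3
= 3145725

S_10 = 3145725


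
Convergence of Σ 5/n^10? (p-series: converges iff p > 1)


p-series test: Σ c/n^p converges if p > 1, diverges if p ≤ 1 (constant c > 0 doesn't affect convergence).
p = 10
10 > 1 → CONVERGES

Converges (p = 10 > 1)


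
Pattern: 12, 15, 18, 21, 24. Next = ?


Pattern: arithmetic (d=3)
Terms: 12, 15, 18, 21, 24
Next term = 27

Next term = 27


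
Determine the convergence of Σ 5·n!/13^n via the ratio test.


aₙ = 5·n!/13^n
a_{n+1}/aₙ = (n+1)!/13^(n+1) × 13^n/n!  (constant 5 cancels)
= (n+1)/13
L = lim(n→∞) (n+1)/13 = ∞
L > 1 → series DIVERGES

Diverges (ratio test: L = ∞ > 1)


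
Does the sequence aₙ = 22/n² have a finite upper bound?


a₁ = 22, a₂ = 22/4, a₃ = 22/9, ...
0 < aₙ ≤ 22 for all n ≥ 1
The sequence IS bounded

Bounded (0 < aₙ ≤ 22)


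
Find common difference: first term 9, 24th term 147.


d = (aₙ - a₁)/(n-1)
= (147 - 9)/(24-1)
= 138/23 = 6

d = 6


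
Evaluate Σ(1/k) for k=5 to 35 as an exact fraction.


Σₖ₌5^35 1/k = 1/5 + 1/6 + 1/7 + ... + 1/35
= 27088112253109/13127595717600
≈ 2.0634

Sum = 27088112253109/13127595717600 ≈ 2.0634


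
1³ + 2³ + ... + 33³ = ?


n(n+1)/2 = 33×34/2 = 561
Σk³ = 561² = 314721

Σk³ = 314721


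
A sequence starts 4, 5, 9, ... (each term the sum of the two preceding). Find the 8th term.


Computing iteratively: 4, 5, 9, 14, 23, 37, 60, 97
a_8 = 97

a_8 = 97


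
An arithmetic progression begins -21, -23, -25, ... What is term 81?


aₙ = a₁ + (n-1)d
= -21 + (81-1)×-2
= -21 - 160
= -181

a_81 = -181


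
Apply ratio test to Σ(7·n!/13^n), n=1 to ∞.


aₙ = 7·n!/13^n
a_{n+1}/aₙ = (n+1)!/13^(n+1) × 13^n/n!  (constant 7 cancels)
= (n+1)/13
L = lim(n→∞) (n+1)/13 = ∞
L > 1 → series DIVERGES

Diverges (ratio test: L = ∞ > 1)


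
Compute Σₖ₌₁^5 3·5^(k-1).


Sₙ = 3×(5^5 - 1)/(5 - 1)
= 3×(3125 - 1)/4
= 3×3124/4
= 2343

S_5 = 2343


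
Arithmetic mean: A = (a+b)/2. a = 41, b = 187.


AM = (41 + 187)/2 = 228/2 = 114

AM = 114


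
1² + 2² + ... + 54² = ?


n = 54
n(n+1)(2n+1)/6 = 54×55×109/6
= 323730/6 = 53955

Σk² = 53955


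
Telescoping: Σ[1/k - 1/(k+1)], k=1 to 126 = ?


Telescoping: adjacent terms cancel.
= 1/1 - 1/127
= 1 - 1/127 = 126/127

Sum = 126/127


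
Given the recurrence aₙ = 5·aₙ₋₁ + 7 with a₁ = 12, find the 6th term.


Computing step by step:
a_1 = 12
a_2 = 67
a_3 = 342
a_4 = 1717
a_5 = 8592
a_6 = 42967


a_6 = 42967


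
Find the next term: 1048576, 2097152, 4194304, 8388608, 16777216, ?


Pattern: powers of 2: 2ⁿ
Terms: 1048576, 2097152, 4194304, 8388608, 16777216
Next term = 33554432

Next term = 33554432


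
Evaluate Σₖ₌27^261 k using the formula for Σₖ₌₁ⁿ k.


Σₖ₌27^261 k = Σₖ₌₁^261 k − Σₖ₌₁^26 k
= 261·262/2 − 26·27/2
= 34191 − 351 = 33840

Σk = 33840


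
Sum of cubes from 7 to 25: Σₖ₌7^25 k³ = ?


Σₖ₌7^25 k³ = [25·26/2]² − [6·7/2]²
= 105625 − 441 = 105184

Σk³ = 105184


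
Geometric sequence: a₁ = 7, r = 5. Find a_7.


aₙ = a₁·r^(n-1)
= 7×5^6
= 7×15625
= 109375

a_7 = 109375


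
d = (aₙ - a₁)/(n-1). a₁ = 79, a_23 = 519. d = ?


d = (aₙ - a₁)/(n-1)
= (519 - 79)/(23-1)
= 440/22 = 20

d = 20


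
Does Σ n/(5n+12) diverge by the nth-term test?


lim(n→∞) n/(5n+12) = 1/5 = 1/5  (divide numerator and denominator by n)
lim aₙ = 1/5 ≠ 0 → series DIVERGES

Diverges (lim aₙ = 1/5 ≠ 0)


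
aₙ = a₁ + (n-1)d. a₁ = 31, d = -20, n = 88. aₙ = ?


aₙ = a₁ + (n-1)d
= 31 + (88-1)×-20
= 31 - 1740
= -1709

a_88 = -1709


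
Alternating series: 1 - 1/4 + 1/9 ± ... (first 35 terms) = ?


S = 1 - 1/4 + 1/9 - 1/16 + 1/25 - 1/36 + 1/49 - 1/64 ± ...
= 0.8229
(Full series converges to +π²/12 ≈ +0.8225)

S_35 = 0.8229


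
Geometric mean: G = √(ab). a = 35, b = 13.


GM = √(35×13) = √455 = 21.3307

GM = 21.3307


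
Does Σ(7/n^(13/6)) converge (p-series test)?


p-series test: Σ c/n^p converges if p > 1, diverges if p ≤ 1 (constant c > 0 doesn't affect convergence).
p = 13/6
13/6 > 1 → CONVERGES

Converges (p = 13/6 > 1)


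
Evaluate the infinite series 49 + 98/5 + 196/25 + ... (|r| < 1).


S∞ = a₁/(1-r) = 49/(1 - 2/5)
= 49/(3/5)
= 245/3

S∞ = 245/3


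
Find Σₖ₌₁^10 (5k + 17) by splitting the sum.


Σ(5k+17) = 5·Σk + 17·n
= 5·55 + 17·10
= 275 + 170 = 445

Σ = 445


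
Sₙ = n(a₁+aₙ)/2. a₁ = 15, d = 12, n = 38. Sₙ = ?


aₙ = 15 + (38-1)×12 = 459
Sₙ = n(a₁+aₙ)/2 = 38×(15+459)/2
= 38×474/2 = 9006

S_38 = 9006


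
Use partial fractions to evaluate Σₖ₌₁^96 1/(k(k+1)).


1/(k(k+1)) = 1/k - 1/(k+1) (partial fractions)
Telescoping: Σ = 1 - 1/97 = 96/97

Sum = 96/97


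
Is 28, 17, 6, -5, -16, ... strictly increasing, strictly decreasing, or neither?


Differences: -11, -11, -11, -11
All differences < 0 → strictly DECREASING

Monotonically decreasing


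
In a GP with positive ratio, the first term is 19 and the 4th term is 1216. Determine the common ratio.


r^(n-1) = aₙ/a₁
r^3 = 1216/19 = 64
r = 64^(1/3)
= 4

r = 4


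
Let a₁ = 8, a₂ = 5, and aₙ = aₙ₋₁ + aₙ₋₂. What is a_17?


Computing iteratively: 8, 5, 13, 18, 31, 49, 80, 129, 209, 338, 547, 885, ...
a_17 = 9815

a_17 = 9815


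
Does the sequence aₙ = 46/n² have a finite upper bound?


a₁ = 46, a₂ = 46/4, a₃ = 46/9, ...
0 < aₙ ≤ 46 for all n ≥ 1
The sequence IS bounded

Bounded (0 < aₙ ≤ 46)


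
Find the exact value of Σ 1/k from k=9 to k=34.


Σₖ₌9^34 1/k = 1/9 + 1/10 + 1/11 + ... + 1/34
= 18383266045129/13127595717600
≈ 1.4004

Sum = 18383266045129/13127595717600 ≈ 1.4004


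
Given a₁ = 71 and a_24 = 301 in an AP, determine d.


d = (aₙ - a₁)/(n-1)
= (301 - 71)/(24-1)
= 230/23 = 10

d = 10


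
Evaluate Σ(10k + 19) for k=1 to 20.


Σ(10k+19) = 10·Σk + 19·n
= 10·210 + 19·20
= 2100 + 380 = 2480

Σ = 2480


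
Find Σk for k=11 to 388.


Σₖ₌11^388 k = Σₖ₌₁^388 k − Σₖ₌₁^10 k
= 388·389/2 − 10·11/2
= 75466 − 55 = 75411

Σk = 75411


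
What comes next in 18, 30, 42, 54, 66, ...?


Pattern: arithmetic (d=12)
Terms: 18, 30, 42, 54, 66
Next term = 78

Next term = 78


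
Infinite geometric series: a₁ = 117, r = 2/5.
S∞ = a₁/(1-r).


S∞ = a₁/(1-r) = 117/(1 - 2/5)
= 117/(3/5)
= 195

S∞ = 195


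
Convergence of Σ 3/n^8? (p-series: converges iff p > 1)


p-series test: Σ c/n^p converges if p > 1, diverges if p ≤ 1 (constant c > 0 doesn't affect convergence).
p = 8
8 > 1 → CONVERGES

Converges (p = 8 > 1)


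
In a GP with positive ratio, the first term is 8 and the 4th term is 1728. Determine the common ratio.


r^(n-1) = aₙ/a₁
r^3 = 1728/8 = 216
r = 216^(1/3)
= 6

r = 6


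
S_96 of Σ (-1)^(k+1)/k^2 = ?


S = 1 - 1/4 + 1/9 - 1/16 + 1/25 - 1/36 + 1/49 - 1/64 ± ...
= 0.8224
(Full series converges to +π²/12 ≈ +0.8225)

S_96 = 0.8224


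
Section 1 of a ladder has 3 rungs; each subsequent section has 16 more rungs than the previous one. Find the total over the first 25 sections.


aₙ = 3 + (25-1)×16 = 387
Sₙ = n(a₁+aₙ)/2 = 25×(3+387)/2
= 25×390/2 = 4875

S_25 = 4875


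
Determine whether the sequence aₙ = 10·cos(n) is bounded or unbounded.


For all n, -1 ≤ cos(n) ≤ 1, so -10 ≤ 10·cos(n) ≤ 10
Lower bound: -10, Upper bound: 10
The sequence IS bounded

Bounded (-10 ≤ aₙ ≤ 10)


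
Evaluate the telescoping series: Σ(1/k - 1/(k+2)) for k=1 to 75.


Telescoping with gap 2: two head and two tail terms survive.
= (1 + 1/2) - (1/76 + 1/77)
= 3/2 - 1/76 - 1/77 = 8625/5852

Sum = 8625/5852
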